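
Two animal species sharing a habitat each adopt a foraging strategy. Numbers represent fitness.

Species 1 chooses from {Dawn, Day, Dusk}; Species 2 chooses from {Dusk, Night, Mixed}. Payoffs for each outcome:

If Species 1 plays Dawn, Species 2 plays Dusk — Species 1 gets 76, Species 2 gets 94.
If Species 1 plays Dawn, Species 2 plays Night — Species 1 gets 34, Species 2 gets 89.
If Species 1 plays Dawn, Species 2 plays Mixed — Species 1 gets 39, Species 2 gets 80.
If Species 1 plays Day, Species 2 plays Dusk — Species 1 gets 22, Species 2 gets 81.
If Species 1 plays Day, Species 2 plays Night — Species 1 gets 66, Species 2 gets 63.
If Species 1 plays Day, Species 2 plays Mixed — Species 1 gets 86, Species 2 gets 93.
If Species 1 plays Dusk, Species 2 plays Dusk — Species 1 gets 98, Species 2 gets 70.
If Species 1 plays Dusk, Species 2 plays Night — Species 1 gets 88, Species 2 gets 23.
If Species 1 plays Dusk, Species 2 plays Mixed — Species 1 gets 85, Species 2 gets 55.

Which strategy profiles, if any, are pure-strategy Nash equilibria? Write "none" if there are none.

(Dawn, Dusk): Species 1 can switch to Dusk (76 → 98). Not NE.
(Dawn, Night): Species 1 can switch to Day (34 → 66). Not NE.
(Dawn, Mixed): Species 1 can switch to Day (39 → 86). Not NE.
(Day, Dusk): Species 1 can switch to Dawn (22 → 76). Not NE.
(Day, Night): Species 1 can switch to Dusk (66 → 88). Not NE.
(Day, Mixed): Species 1 gets 86, best alternative 85; Species 2 gets 93, best alternative 81. No profitable deviation — NE.
(Dusk, Dusk): Species 1 gets 98, best alternative 76; Species 2 gets 70, best alternative 55. No profitable deviation — NE.
(Dusk, Night): Species 2 can switch to Dusk (23 → 70). Not NE.
(Dusk, Mixed): Species 1 can switch to Day (85 → 86). Not NE.

(Day, Mixed) and (Dusk, Dusk)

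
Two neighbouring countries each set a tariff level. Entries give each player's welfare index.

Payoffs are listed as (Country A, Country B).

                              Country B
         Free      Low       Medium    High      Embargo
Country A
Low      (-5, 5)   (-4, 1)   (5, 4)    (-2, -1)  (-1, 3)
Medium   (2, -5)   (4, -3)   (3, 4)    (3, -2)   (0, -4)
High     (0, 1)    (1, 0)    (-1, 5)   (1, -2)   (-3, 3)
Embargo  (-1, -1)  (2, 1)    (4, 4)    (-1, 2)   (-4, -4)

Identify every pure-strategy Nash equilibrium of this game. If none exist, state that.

For each strategy profile, look for a profitable unilateral deviation.
(Low, Free): Country A can switch to Medium (-5 → 2). Not NE.
(Low, Low): Country A can switch to Medium (-4 → 4). Not NE.
(Low, Medium): Country B can switch to Free (4 → 5). Not NE.
(Low, High): Country A can switch to Medium (-2 → 3). Not NE.
(Low, Embargo): Country A can switch to Medium (-1 → 0). Not NE.
(Medium, Free): Country B can switch to Low (-5 → -3). Not NE.
(Medium, Low): Country B can switch to Medium (-3 → 4). Not NE.
(Medium, Medium): Country A can switch to Low (3 → 5). Not NE.
(The remaining 12 profiles each have a profitable deviation by the same check.)

none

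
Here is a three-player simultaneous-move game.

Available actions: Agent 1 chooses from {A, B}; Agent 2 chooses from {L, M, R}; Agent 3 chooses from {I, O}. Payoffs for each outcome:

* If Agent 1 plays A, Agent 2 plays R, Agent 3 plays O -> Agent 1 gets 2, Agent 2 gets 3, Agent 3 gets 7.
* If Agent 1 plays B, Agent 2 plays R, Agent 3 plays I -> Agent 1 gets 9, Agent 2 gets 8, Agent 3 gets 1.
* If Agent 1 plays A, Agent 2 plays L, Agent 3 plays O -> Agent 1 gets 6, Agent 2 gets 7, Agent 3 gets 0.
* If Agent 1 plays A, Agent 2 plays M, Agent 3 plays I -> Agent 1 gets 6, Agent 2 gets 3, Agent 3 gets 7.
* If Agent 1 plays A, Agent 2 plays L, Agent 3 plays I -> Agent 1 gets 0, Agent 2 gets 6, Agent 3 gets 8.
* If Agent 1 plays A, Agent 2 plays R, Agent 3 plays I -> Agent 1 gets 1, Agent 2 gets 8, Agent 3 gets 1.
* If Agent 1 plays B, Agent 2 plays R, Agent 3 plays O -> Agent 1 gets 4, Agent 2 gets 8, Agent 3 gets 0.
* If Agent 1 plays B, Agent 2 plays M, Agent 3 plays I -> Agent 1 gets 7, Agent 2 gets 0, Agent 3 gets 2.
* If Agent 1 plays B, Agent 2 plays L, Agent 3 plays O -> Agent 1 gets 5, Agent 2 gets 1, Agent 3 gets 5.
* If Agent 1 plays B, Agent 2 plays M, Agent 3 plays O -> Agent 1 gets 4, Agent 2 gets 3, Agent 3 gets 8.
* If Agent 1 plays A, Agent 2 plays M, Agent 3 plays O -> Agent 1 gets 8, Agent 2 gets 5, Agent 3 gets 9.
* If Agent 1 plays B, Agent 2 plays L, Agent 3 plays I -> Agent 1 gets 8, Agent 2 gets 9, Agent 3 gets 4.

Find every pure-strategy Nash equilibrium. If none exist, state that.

(A, L, I): Agent 1 can switch to B (0 → 8). Not NE.
(A, L, O): Agent 3 can switch to I (0 → 8). Not NE.
(A, M, I): Agent 1 can switch to B (6 → 7). Not NE.
(A, M, O): Agent 2 can switch to L (5 → 7). Not NE.
(A, R, I): Agent 1 can switch to B (1 → 9). Not NE.
(A, R, O): Agent 1 can switch to B (2 → 4). Not NE.
(The remaining 6 profiles each have a profitable deviation by the same check.)

This game has no pure Nash equilibrium.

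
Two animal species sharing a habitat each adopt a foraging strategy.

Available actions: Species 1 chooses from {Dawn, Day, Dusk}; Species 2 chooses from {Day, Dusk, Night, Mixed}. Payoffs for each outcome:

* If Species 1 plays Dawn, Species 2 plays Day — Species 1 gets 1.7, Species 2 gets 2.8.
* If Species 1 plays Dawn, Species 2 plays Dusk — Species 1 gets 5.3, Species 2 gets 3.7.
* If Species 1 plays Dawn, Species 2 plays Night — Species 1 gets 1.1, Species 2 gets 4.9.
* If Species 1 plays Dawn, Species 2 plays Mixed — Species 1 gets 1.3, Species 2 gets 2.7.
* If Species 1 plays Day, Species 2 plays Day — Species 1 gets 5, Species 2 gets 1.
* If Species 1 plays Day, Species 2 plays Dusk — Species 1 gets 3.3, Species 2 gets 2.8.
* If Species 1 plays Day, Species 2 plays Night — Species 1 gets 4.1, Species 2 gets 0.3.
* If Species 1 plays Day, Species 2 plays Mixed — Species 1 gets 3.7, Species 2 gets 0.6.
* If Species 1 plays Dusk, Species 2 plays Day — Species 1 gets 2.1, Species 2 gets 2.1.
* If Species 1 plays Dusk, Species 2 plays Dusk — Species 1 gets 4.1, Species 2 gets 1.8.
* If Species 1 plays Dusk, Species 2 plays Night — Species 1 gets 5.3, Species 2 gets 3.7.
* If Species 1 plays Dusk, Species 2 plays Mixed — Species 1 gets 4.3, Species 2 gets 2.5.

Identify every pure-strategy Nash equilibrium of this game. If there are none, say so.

(Dawn, Day): Species 1 can switch to Day (1.7 → 5). Not NE.
(Dawn, Dusk): Species 2 can switch to Night (3.7 → 4.9). Not NE.
(Dawn, Night): Species 1 can switch to Day (1.1 → 4.1). Not NE.
(Dawn, Mixed): Species 1 can switch to Day (1.3 → 3.7). Not NE.
(Day, Day): Species 2 can switch to Dusk (1 → 2.8). Not NE.
(Day, Dusk): Species 1 can switch to Dawn (3.3 → 5.3). Not NE.
(Day, Night): Species 1 can switch to Dusk (4.1 → 5.3). Not NE.
(Day, Mixed): Species 1 can switch to Dusk (3.7 → 4.3). Not NE.
(Dusk, Day): Species 1 can switch to Day (2.1 → 5). Not NE.
(Dusk, Dusk): Species 1 can switch to Dawn (4.1 → 5.3). Not NE.
(Dusk, Night): Species 1 gets 5.3, best alternative 4.1; Species 2 gets 3.7, best alternative 2.5. No profitable deviation — NE.
(Dusk, Mixed): Species 2 can switch to Night (2.5 → 3.7). Not NE.

(Dusk, Night)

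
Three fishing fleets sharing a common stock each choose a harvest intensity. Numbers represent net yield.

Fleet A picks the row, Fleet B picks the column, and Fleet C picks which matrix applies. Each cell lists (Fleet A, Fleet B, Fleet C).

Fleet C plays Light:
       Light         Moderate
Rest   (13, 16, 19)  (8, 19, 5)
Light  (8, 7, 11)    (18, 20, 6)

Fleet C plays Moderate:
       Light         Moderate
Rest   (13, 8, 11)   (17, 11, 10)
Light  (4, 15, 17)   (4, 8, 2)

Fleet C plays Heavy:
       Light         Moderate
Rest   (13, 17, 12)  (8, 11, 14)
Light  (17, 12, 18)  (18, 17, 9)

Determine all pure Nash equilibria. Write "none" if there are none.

Pure NE: (Light, Moderate, Heavy)

For each player, find the best response to each opponent profile; mutual best responses are the pure NE.
Fleet A against (Light, Light): payoffs 13, 8 → best response Rest.
Fleet A against (Light, Moderate): payoffs 13, 4 → best response Rest.
Fleet A against (Light, Heavy): payoffs 13, 17 → best response Light.
Fleet A against (Moderate, Light): payoffs 8, 18 → best response Light.
Fleet A against (Moderate, Moderate): payoffs 17, 4 → best response Rest.
Fleet A against (Moderate, Heavy): payoffs 8, 18 → best response Light.
Fleet B against (Rest, Light): payoffs 16, 19 → best response Moderate.
Fleet B against (Rest, Moderate): payoffs 8, 11 → best response Moderate.
Fleet B against (Rest, Heavy): payoffs 17, 11 → best response Light.
Fleet B against (Light, Light): payoffs 7, 20 → best response Moderate.
Fleet B against (Light, Moderate): payoffs 15, 8 → best response Light.
Fleet B against (Light, Heavy): payoffs 12, 17 → best response Moderate.
Fleet C against (Rest, Light): payoffs 19, 11, 12 → best response Light.
Fleet C against (Rest, Moderate): payoffs 5, 10, 14 → best response Heavy.
Fleet C against (Light, Light): payoffs 11, 17, 18 → best response Heavy.
Fleet C against (Light, Moderate): payoffs 6, 2, 9 → best response Heavy.
Mutual best responses: (Light, Moderate, Heavy).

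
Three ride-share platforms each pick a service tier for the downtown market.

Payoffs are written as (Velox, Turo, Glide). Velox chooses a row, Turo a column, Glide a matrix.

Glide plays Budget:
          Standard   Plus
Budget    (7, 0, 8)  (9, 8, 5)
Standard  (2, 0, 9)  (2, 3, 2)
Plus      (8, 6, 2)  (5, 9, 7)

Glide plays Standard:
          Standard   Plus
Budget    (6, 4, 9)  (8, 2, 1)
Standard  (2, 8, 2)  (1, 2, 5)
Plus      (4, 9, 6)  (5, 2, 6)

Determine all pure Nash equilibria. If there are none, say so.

Mark each player's best response to every combination of opponents' strategies; a profile where every player is best-responding is a pure Nash equilibrium.
Velox against (Standard, Budget): payoffs 7, 2, 8 → best response Plus.
Velox against (Standard, Standard): payoffs 6, 2, 4 → best response Budget.
Velox against (Plus, Budget): payoffs 9, 2, 5 → best response Budget.
Velox against (Plus, Standard): payoffs 8, 1, 5 → best response Budget.
Turo against (Budget, Budget): payoffs 0, 8 → best response Plus.
Turo against (Budget, Standard): payoffs 4, 2 → best response Standard.
Turo against (Standard, Budget): payoffs 0, 3 → best response Plus.
Turo against (Standard, Standard): payoffs 8, 2 → best response Standard.
Turo against (Plus, Budget): payoffs 6, 9 → best response Plus.
Turo against (Plus, Standard): payoffs 9, 2 → best response Standard.
Glide against (Budget, Standard): payoffs 8, 9 → best response Standard.
Glide against (Budget, Plus): payoffs 5, 1 → best response Budget.
Glide against (Standard, Standard): payoffs 9, 2 → best response Budget.
Glide against (Standard, Plus): payoffs 2, 5 → best response Standard.
Glide against (Plus, Standard): payoffs 2, 6 → best response Standard.
Glide against (Plus, Plus): payoffs 7, 6 → best response Budget.
Mutual best responses: (Budget, Standard, Standard); (Budget, Plus, Budget).

(Budget, Standard, Standard); (Budget, Plus, Budget)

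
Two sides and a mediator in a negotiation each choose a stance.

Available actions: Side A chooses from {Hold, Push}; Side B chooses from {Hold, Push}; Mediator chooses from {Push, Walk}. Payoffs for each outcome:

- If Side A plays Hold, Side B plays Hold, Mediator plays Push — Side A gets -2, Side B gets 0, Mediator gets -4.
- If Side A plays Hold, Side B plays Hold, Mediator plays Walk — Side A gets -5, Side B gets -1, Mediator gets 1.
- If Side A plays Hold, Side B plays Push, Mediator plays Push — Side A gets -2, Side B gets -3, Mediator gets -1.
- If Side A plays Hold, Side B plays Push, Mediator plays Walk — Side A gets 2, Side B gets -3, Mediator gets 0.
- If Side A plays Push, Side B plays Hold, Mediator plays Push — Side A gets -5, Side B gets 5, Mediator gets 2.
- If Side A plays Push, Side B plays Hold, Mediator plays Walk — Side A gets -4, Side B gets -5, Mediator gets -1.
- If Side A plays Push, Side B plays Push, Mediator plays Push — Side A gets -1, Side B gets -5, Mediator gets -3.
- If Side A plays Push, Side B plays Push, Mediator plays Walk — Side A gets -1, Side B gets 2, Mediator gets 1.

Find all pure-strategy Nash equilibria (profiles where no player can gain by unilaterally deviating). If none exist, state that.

There is no pure-strategy Nash equilibrium.

For each strategy profile, look for a profitable unilateral deviation.
(Hold, Hold, Push): Mediator can switch to Walk (-4 → 1). Not NE.
(Hold, Hold, Walk): Side A can switch to Push (-5 → -4). Not NE.
(Hold, Push, Push): Side A can switch to Push (-2 → -1). Not NE.
(Hold, Push, Walk): Side B can switch to Hold (-3 → -1). Not NE.
(Push, Hold, Push): Side A can switch to Hold (-5 → -2). Not NE.
(Push, Hold, Walk): Side B can switch to Push (-5 → 2). Not NE.
(Push, Push, Push): Side B can switch to Hold (-5 → 5). Not NE.
(Push, Push, Walk): Side A can switch to Hold (-1 → 2). Not NE.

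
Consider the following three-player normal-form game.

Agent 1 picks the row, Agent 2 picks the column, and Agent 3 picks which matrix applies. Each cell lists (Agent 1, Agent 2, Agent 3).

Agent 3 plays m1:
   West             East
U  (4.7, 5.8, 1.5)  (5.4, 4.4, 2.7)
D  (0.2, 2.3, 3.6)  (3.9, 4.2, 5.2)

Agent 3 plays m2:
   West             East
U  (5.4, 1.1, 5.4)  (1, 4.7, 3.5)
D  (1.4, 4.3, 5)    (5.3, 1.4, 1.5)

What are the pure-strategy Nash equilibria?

This game has no pure Nash equilibrium.

Agent 1 against (West, m1): payoffs 4.7, 0.2 → best response U.
Agent 1 against (West, m2): payoffs 5.4, 1.4 → best response U.
Agent 1 against (East, m1): payoffs 5.4, 3.9 → best response U.
Agent 1 against (East, m2): payoffs 1, 5.3 → best response D.
Agent 2 against (U, m1): payoffs 5.8, 4.4 → best response West.
Agent 2 against (U, m2): payoffs 1.1, 4.7 → best response East.
Agent 2 against (D, m1): payoffs 2.3, 4.2 → best response East.
Agent 2 against (D, m2): payoffs 4.3, 1.4 → best response West.
Agent 3 against (U, West): payoffs 1.5, 5.4 → best response m2.
Agent 3 against (U, East): payoffs 2.7, 3.5 → best response m2.
Agent 3 against (D, West): payoffs 3.6, 5 → best response m2.
Agent 3 against (D, East): payoffs 5.2, 1.5 → best response m1.
No profile is a mutual best response for all players.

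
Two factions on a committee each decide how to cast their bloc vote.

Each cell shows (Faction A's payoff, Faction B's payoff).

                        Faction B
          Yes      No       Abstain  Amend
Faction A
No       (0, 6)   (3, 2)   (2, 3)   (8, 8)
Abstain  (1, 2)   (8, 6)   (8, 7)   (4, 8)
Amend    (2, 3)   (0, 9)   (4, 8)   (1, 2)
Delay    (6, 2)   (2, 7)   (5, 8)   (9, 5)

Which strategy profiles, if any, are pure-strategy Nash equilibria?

No pure-strategy Nash equilibrium.

For each strategy profile, look for a profitable unilateral deviation.
(No, Yes): Faction A can switch to Abstain (0 → 1). Not NE.
(No, No): Faction A can switch to Abstain (3 → 8). Not NE.
(No, Abstain): Faction A can switch to Abstain (2 → 8). Not NE.
(No, Amend): Faction A can switch to Delay (8 → 9). Not NE.
(Abstain, Yes): Faction A can switch to Amend (1 → 2). Not NE.
(Abstain, No): Faction B can switch to Abstain (6 → 7). Not NE.
(The remaining 10 profiles each have a profitable deviation by the same check.)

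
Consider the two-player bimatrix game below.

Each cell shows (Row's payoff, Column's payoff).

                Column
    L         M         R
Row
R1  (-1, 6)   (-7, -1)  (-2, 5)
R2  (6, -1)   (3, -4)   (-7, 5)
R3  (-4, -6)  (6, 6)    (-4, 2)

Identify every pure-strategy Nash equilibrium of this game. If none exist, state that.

(R1, L): Row can switch to R2 (-1 → 6). Not NE.
(R1, M): Row can switch to R2 (-7 → 3). Not NE.
(R1, R): Column can switch to L (5 → 6). Not NE.
(R2, L): Column can switch to R (-1 → 5). Not NE.
(R2, M): Row can switch to R3 (3 → 6). Not NE.
(R2, R): Row can switch to R1 (-7 → -2). Not NE.
(R3, L): Row can switch to R1 (-4 → -1). Not NE.
(R3, M): Row gets 6, best alternative 3; Column gets 6, best alternative 2. No profitable deviation — NE.
(R3, R): Row can switch to R1 (-4 → -2). Not NE.

Pure NE: (R3, M)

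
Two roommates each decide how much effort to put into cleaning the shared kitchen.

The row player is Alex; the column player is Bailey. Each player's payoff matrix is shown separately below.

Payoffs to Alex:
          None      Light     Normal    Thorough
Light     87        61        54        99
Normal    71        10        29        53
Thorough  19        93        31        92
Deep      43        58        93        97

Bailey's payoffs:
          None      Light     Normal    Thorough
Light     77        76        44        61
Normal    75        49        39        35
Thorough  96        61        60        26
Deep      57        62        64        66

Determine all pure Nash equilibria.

Pure NE: (Light, None)

(Light, None): Alex gets 87, best alternative 71; Bailey gets 77, best alternative 76. No profitable deviation — NE.
(Light, Light): Alex can switch to Thorough (61 → 93). Not NE.
(Light, Normal): Alex can switch to Deep (54 → 93). Not NE.
(Light, Thorough): Bailey can switch to None (61 → 77). Not NE.
(Normal, None): Alex can switch to Light (71 → 87). Not NE.
(Normal, Light): Alex can switch to Light (10 → 61). Not NE.
(Normal, Normal): Alex can switch to Light (29 → 54). Not NE.
(Normal, Thorough): Alex can switch to Light (53 → 99). Not NE.
(Thorough, None): Alex can switch to Light (19 → 87). Not NE.
(Thorough, Light): Bailey can switch to None (61 → 96). Not NE.
(Thorough, Normal): Alex can switch to Light (31 → 54). Not NE.
(The remaining 5 profiles each have a profitable deviation by the same check.)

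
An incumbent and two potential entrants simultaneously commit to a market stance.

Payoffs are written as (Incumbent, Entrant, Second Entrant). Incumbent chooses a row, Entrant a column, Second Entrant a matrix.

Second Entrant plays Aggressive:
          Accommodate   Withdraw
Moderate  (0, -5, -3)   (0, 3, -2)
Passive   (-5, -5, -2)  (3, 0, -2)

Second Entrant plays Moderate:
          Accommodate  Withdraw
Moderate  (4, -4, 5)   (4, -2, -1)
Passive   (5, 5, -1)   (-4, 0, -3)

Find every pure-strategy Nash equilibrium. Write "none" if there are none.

For each player, find the best response to each opponent profile; mutual best responses are the pure NE.
Incumbent against (Accommodate, Aggressive): payoffs 0, -5 → best response Moderate.
Incumbent against (Accommodate, Moderate): payoffs 4, 5 → best response Passive.
Incumbent against (Withdraw, Aggressive): payoffs 0, 3 → best response Passive.
Incumbent against (Withdraw, Moderate): payoffs 4, -4 → best response Moderate.
Entrant against (Moderate, Aggressive): payoffs -5, 3 → best response Withdraw.
Entrant against (Moderate, Moderate): payoffs -4, -2 → best response Withdraw.
Entrant against (Passive, Aggressive): payoffs -5, 0 → best response Withdraw.
Entrant against (Passive, Moderate): payoffs 5, 0 → best response Accommodate.
Second Entrant against (Moderate, Accommodate): payoffs -3, 5 → best response Moderate.
Second Entrant against (Moderate, Withdraw): payoffs -2, -1 → best response Moderate.
Second Entrant against (Passive, Accommodate): payoffs -2, -1 → best response Moderate.
Second Entrant against (Passive, Withdraw): payoffs -2, -3 → best response Aggressive.
Mutual best responses: (Moderate, Withdraw, Moderate); (Passive, Accommodate, Moderate); (Passive, Withdraw, Aggressive).

The pure Nash equilibria are (Moderate, Withdraw, Moderate), (Passive, Accommodate, Moderate), (Passive, Withdraw, Aggressive).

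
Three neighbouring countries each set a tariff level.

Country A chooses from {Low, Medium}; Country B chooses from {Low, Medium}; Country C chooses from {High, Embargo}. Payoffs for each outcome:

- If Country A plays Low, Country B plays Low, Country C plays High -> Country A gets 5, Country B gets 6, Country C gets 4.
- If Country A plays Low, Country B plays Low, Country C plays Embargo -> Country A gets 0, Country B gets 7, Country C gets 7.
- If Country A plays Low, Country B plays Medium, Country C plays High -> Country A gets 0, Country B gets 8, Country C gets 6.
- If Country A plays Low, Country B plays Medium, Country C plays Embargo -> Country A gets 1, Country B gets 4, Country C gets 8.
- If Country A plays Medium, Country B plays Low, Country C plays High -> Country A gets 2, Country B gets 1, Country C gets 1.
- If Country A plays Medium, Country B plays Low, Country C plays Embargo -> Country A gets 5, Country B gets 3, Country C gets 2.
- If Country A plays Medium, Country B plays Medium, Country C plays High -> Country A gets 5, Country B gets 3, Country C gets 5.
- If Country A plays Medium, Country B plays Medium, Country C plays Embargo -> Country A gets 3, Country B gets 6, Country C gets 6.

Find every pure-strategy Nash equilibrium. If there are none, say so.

(Medium, Medium, Embargo)

(Low, Low, High): Country B can switch to Medium (6 → 8). Not NE.
(Low, Low, Embargo): Country A can switch to Medium (0 → 5). Not NE.
(Low, Medium, High): Country A can switch to Medium (0 → 5). Not NE.
(Low, Medium, Embargo): Country A can switch to Medium (1 → 3). Not NE.
(Medium, Low, High): Country A can switch to Low (2 → 5). Not NE.
(Medium, Low, Embargo): Country B can switch to Medium (3 → 6). Not NE.
(Medium, Medium, High): Country C can switch to Embargo (5 → 6). Not NE.
(Medium, Medium, Embargo): Country A gets 3, best alternative 1; Country B gets 6, best alternative 3; Country C gets 6, best alternative 5. No profitable deviation — NE.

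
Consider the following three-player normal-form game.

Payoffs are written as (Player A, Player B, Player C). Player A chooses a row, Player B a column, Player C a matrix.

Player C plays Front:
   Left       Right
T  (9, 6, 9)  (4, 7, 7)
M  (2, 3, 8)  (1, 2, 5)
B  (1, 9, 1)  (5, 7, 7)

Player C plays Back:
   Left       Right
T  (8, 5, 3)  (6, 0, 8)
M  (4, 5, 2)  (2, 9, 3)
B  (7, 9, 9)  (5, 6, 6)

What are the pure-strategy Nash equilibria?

For each player, find the best response to each opponent profile; mutual best responses are the pure NE.
Player A against (Left, Front): payoffs 9, 2, 1 → best response T.
Player A against (Left, Back): payoffs 8, 4, 7 → best response T.
Player A against (Right, Front): payoffs 4, 1, 5 → best response B.
Player A against (Right, Back): payoffs 6, 2, 5 → best response T.
Player B against (T, Front): payoffs 6, 7 → best response Right.
Player B against (T, Back): payoffs 5, 0 → best response Left.
Player B against (M, Front): payoffs 3, 2 → best response Left.
Player B against (M, Back): payoffs 5, 9 → best response Right.
Player B against (B, Front): payoffs 9, 7 → best response Left.
Player B against (B, Back): payoffs 9, 6 → best response Left.
Player C against (T, Left): payoffs 9, 3 → best response Front.
Player C against (T, Right): payoffs 7, 8 → best response Back.
Player C against (M, Left): payoffs 8, 2 → best response Front.
Player C against (M, Right): payoffs 5, 3 → best response Front.
Player C against (B, Left): payoffs 1, 9 → best response Back.
Player C against (B, Right): payoffs 7, 6 → best response Front.
No profile is a mutual best response for all players.

No pure-strategy Nash equilibrium.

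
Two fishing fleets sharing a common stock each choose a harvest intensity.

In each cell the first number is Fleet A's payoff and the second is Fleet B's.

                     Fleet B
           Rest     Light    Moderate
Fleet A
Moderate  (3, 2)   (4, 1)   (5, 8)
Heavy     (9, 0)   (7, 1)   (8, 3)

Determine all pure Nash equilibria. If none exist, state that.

Pure NE: (Heavy, Moderate)

Fleet A against Rest: payoffs 3, 9 → best response Heavy.
Fleet A against Light: payoffs 4, 7 → best response Heavy.
Fleet A against Moderate: payoffs 5, 8 → best response Heavy.
Fleet B against Moderate: payoffs 2, 1, 8 → best response Moderate.
Fleet B against Heavy: payoffs 0, 1, 3 → best response Moderate.
Mutual best responses: (Heavy, Moderate).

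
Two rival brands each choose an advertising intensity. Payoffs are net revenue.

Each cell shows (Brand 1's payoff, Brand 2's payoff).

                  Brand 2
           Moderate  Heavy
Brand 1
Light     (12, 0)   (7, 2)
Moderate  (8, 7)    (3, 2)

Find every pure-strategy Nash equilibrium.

Pure NE: (Light, Heavy)

(Light, Moderate): Brand 2 can switch to Heavy (0 → 2). Not NE.
(Light, Heavy): Brand 1 gets 7, best alternative 3; Brand 2 gets 2, best alternative 0. No profitable deviation — NE.
(Moderate, Moderate): Brand 1 can switch to Light (8 → 12). Not NE.
(Moderate, Heavy): Brand 1 can switch to Light (3 → 7). Not NE.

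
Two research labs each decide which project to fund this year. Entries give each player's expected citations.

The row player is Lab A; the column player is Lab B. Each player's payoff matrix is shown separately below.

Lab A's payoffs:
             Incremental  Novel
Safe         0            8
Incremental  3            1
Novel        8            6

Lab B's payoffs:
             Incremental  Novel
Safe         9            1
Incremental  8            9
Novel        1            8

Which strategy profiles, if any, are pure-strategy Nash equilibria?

(Safe, Incremental): Lab A can switch to Incremental (0 → 3). Not NE.
(Safe, Novel): Lab B can switch to Incremental (1 → 9). Not NE.
(Incremental, Incremental): Lab A can switch to Novel (3 → 8). Not NE.
(Incremental, Novel): Lab A can switch to Safe (1 → 8). Not NE.
(Novel, Incremental): Lab B can switch to Novel (1 → 8). Not NE.
(Novel, Novel): Lab A can switch to Safe (6 → 8). Not NE.

none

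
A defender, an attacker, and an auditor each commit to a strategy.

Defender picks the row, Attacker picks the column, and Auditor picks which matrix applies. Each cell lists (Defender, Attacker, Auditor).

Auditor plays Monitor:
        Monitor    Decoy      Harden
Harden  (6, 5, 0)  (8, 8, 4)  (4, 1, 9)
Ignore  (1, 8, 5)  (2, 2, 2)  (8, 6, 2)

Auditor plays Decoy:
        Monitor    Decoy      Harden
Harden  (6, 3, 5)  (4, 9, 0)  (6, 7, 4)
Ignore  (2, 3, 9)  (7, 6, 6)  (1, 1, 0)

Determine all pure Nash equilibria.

(Harden, Monitor, Monitor): Attacker can switch to Decoy (5 → 8). Not NE.
(Harden, Monitor, Decoy): Attacker can switch to Decoy (3 → 9). Not NE.
(Harden, Decoy, Monitor): Defender gets 8, best alternative 2; Attacker gets 8, best alternative 5; Auditor gets 4, best alternative 0. No profitable deviation — NE.
(Harden, Decoy, Decoy): Defender can switch to Ignore (4 → 7). Not NE.
(Harden, Harden, Monitor): Defender can switch to Ignore (4 → 8). Not NE.
(Harden, Harden, Decoy): Attacker can switch to Decoy (7 → 9). Not NE.
(Ignore, Monitor, Monitor): Defender can switch to Harden (1 → 6). Not NE.
(Ignore, Monitor, Decoy): Defender can switch to Harden (2 → 6). Not NE.
(Ignore, Decoy, Monitor): Defender can switch to Harden (2 → 8). Not NE.
(Ignore, Decoy, Decoy): Defender gets 7, best alternative 4; Attacker gets 6, best alternative 3; Auditor gets 6, best alternative 2. No profitable deviation — NE.
(Ignore, Harden, Monitor): Attacker can switch to Monitor (6 → 8). Not NE.
(Ignore, Harden, Decoy): Defender can switch to Harden (1 → 6). Not NE.

(Harden, Decoy, Monitor), (Ignore, Decoy, Decoy)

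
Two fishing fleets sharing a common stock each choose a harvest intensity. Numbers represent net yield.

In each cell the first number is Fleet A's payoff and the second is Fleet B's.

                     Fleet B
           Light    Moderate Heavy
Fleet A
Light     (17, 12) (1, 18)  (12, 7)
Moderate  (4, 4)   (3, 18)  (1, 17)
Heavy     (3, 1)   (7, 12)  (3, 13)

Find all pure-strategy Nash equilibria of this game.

(Light, Light): Fleet B can switch to Moderate (12 → 18). Not NE.
(Light, Moderate): Fleet A can switch to Moderate (1 → 3). Not NE.
(Light, Heavy): Fleet B can switch to Light (7 → 12). Not NE.
(Moderate, Light): Fleet A can switch to Light (4 → 17). Not NE.
(Moderate, Moderate): Fleet A can switch to Heavy (3 → 7). Not NE.
(Moderate, Heavy): Fleet A can switch to Light (1 → 12). Not NE.
(Heavy, Light): Fleet A can switch to Light (3 → 17). Not NE.
(Heavy, Moderate): Fleet B can switch to Heavy (12 → 13). Not NE.
(Heavy, Heavy): Fleet A can switch to Light (3 → 12). Not NE.

none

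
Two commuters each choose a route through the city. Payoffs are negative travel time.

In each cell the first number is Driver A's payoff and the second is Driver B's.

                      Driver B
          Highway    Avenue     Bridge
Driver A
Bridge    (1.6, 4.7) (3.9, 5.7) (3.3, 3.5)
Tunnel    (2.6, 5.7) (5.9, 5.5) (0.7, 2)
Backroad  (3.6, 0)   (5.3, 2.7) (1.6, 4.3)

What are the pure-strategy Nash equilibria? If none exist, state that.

none

For each strategy profile, look for a profitable unilateral deviation.
(Bridge, Highway): Driver A can switch to Tunnel (1.6 → 2.6). Not NE.
(Bridge, Avenue): Driver A can switch to Tunnel (3.9 → 5.9). Not NE.
(Bridge, Bridge): Driver B can switch to Highway (3.5 → 4.7). Not NE.
(Tunnel, Highway): Driver A can switch to Backroad (2.6 → 3.6). Not NE.
(Tunnel, Avenue): Driver B can switch to Highway (5.5 → 5.7). Not NE.
(Tunnel, Bridge): Driver A can switch to Bridge (0.7 → 3.3). Not NE.
(The remaining 3 profiles each have a profitable deviation by the same check.)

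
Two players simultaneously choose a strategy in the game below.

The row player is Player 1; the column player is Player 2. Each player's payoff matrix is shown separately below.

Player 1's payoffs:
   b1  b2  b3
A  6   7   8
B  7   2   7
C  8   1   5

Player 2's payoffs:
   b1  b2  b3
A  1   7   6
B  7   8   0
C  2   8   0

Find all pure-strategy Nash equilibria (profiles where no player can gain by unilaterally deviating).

Pure NE: (A, b2)

(A, b1): Player 1 can switch to B (6 → 7). Not NE.
(A, b2): Player 1 gets 7, best alternative 2; Player 2 gets 7, best alternative 6. No profitable deviation — NE.
(A, b3): Player 2 can switch to b2 (6 → 7). Not NE.
(B, b1): Player 1 can switch to C (7 → 8). Not NE.
(B, b2): Player 1 can switch to A (2 → 7). Not NE.
(B, b3): Player 1 can switch to A (7 → 8). Not NE.
(C, b1): Player 2 can switch to b2 (2 → 8). Not NE.
(C, b2): Player 1 can switch to A (1 → 7). Not NE.
(C, b3): Player 1 can switch to A (5 → 8). Not NE.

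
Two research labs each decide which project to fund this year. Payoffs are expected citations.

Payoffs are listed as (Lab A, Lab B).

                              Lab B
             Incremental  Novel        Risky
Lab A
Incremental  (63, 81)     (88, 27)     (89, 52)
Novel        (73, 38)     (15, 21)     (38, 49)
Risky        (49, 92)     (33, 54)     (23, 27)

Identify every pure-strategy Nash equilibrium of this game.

none

Lab A against Incremental: payoffs 63, 73, 49 → best response Novel.
Lab A against Novel: payoffs 88, 15, 33 → best response Incremental.
Lab A against Risky: payoffs 89, 38, 23 → best response Incremental.
Lab B against Incremental: payoffs 81, 27, 52 → best response Incremental.
Lab B against Novel: payoffs 38, 21, 49 → best response Risky.
Lab B against Risky: payoffs 92, 54, 27 → best response Incremental.
No profile is a mutual best response for all players.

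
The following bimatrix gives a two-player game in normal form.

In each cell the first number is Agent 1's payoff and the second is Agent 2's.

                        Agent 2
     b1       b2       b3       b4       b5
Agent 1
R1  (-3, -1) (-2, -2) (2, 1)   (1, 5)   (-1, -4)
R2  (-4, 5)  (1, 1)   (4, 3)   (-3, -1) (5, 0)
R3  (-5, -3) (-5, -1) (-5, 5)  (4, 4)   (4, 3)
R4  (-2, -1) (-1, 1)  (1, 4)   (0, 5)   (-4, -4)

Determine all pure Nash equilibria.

Mark each player's best response to every combination of opponents' strategies; a profile where every player is best-responding is a pure Nash equilibrium.
Agent 1 against b1: payoffs -3, -4, -5, -2 → best response R4.
Agent 1 against b2: payoffs -2, 1, -5, -1 → best response R2.
Agent 1 against b3: payoffs 2, 4, -5, 1 → best response R2.
Agent 1 against b4: payoffs 1, -3, 4, 0 → best response R3.
Agent 1 against b5: payoffs -1, 5, 4, -4 → best response R2.
Agent 2 against R1: payoffs -1, -2, 1, 5, -4 → best response b4.
Agent 2 against R2: payoffs 5, 1, 3, -1, 0 → best response b1.
Agent 2 against R3: payoffs -3, -1, 5, 4, 3 → best response b3.
Agent 2 against R4: payoffs -1, 1, 4, 5, -4 → best response b4.
No profile is a mutual best response for all players.

No pure-strategy Nash equilibrium.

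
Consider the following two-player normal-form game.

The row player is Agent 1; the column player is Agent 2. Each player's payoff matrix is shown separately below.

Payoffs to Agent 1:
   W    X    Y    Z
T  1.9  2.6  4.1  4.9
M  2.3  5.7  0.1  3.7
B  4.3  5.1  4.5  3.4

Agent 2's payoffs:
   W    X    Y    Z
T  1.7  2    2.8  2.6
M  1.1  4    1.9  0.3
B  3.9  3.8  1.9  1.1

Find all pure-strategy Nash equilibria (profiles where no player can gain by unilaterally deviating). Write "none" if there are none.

Agent 1 against W: payoffs 1.9, 2.3, 4.3 → best response B.
Agent 1 against X: payoffs 2.6, 5.7, 5.1 → best response M.
Agent 1 against Y: payoffs 4.1, 0.1, 4.5 → best response B.
Agent 1 against Z: payoffs 4.9, 3.7, 3.4 → best response T.
Agent 2 against T: payoffs 1.7, 2, 2.8, 2.6 → best response Y.
Agent 2 against M: payoffs 1.1, 4, 1.9, 0.3 → best response X.
Agent 2 against B: payoffs 3.9, 3.8, 1.9, 1.1 → best response W.
Mutual best responses: (M, X); (B, W).

The pure Nash equilibria are (M, X); (B, W).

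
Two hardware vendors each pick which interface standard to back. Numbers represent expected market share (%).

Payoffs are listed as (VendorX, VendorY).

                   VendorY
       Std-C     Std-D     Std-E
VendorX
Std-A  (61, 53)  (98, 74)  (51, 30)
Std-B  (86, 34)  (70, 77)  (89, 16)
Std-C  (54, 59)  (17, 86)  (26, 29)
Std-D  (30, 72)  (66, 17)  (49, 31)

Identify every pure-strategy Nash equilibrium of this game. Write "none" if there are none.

VendorX against Std-C: payoffs 61, 86, 54, 30 → best response Std-B.
VendorX against Std-D: payoffs 98, 70, 17, 66 → best response Std-A.
VendorX against Std-E: payoffs 51, 89, 26, 49 → best response Std-B.
VendorY against Std-A: payoffs 53, 74, 30 → best response Std-D.
VendorY against Std-B: payoffs 34, 77, 16 → best response Std-D.
VendorY against Std-C: payoffs 59, 86, 29 → best response Std-D.
VendorY against Std-D: payoffs 72, 17, 31 → best response Std-C.
Mutual best responses: (Std-A, Std-D).

The unique pure-strategy Nash equilibrium is (Std-A, Std-D).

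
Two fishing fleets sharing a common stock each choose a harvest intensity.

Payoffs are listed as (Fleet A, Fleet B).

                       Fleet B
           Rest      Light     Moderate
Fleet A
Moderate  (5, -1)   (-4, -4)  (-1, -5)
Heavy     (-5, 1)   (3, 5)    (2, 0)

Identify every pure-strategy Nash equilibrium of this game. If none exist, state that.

Fleet A against Rest: payoffs 5, -5 → best response Moderate.
Fleet A against Light: payoffs -4, 3 → best response Heavy.
Fleet A against Moderate: payoffs -1, 2 → best response Heavy.
Fleet B against Moderate: payoffs -1, -4, -5 → best response Rest.
Fleet B against Heavy: payoffs 1, 5, 0 → best response Light.
Mutual best responses: (Moderate, Rest); (Heavy, Light).

(Moderate, Rest) and (Heavy, Light)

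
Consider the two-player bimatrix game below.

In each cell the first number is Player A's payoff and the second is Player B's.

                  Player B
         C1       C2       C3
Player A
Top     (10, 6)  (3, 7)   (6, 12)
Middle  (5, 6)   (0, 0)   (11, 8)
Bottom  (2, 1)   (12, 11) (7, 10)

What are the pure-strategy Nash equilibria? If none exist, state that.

For each strategy profile, look for a profitable unilateral deviation.
(Top, C1): Player B can switch to C2 (6 → 7). Not NE.
(Top, C2): Player A can switch to Bottom (3 → 12). Not NE.
(Top, C3): Player A can switch to Middle (6 → 11). Not NE.
(Middle, C1): Player A can switch to Top (5 → 10). Not NE.
(Middle, C2): Player A can switch to Top (0 → 3). Not NE.
(Middle, C3): Player A gets 11, best alternative 7; Player B gets 8, best alternative 6. No profitable deviation — NE.
(Bottom, C1): Player A can switch to Top (2 → 10). Not NE.
(Bottom, C2): Player A gets 12, best alternative 3; Player B gets 11, best alternative 10. No profitable deviation — NE.
(Bottom, C3): Player A can switch to Middle (7 → 11). Not NE.

(Middle, C3), (Bottom, C2)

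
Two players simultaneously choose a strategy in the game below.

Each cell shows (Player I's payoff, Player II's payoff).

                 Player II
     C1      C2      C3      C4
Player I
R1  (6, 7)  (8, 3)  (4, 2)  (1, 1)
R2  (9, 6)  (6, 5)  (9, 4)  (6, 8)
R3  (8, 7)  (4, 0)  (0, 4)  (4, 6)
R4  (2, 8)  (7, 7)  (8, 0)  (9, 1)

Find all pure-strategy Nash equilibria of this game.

Player I against C1: payoffs 6, 9, 8, 2 → best response R2.
Player I against C2: payoffs 8, 6, 4, 7 → best response R1.
Player I against C3: payoffs 4, 9, 0, 8 → best response R2.
Player I against C4: payoffs 1, 6, 4, 9 → best response R4.
Player II against R1: payoffs 7, 3, 2, 1 → best response C1.
Player II against R2: payoffs 6, 5, 4, 8 → best response C4.
Player II against R3: payoffs 7, 0, 4, 6 → best response C1.
Player II against R4: payoffs 8, 7, 0, 1 → best response C1.
No profile is a mutual best response for all players.

This game has no pure Nash equilibrium.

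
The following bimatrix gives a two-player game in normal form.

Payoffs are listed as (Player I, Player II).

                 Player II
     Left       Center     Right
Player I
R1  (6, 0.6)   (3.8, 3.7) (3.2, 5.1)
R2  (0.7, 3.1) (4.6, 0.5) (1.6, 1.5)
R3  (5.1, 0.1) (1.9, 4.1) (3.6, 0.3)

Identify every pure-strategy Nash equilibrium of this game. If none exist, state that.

(R1, Left): Player II can switch to Center (0.6 → 3.7). Not NE.
(R1, Center): Player I can switch to R2 (3.8 → 4.6). Not NE.
(R1, Right): Player I can switch to R3 (3.2 → 3.6). Not NE.
(R2, Left): Player I can switch to R1 (0.7 → 6). Not NE.
(R2, Center): Player II can switch to Left (0.5 → 3.1). Not NE.
(R2, Right): Player I can switch to R1 (1.6 → 3.2). Not NE.
(R3, Left): Player I can switch to R1 (5.1 → 6). Not NE.
(R3, Center): Player I can switch to R1 (1.9 → 3.8). Not NE.
(R3, Right): Player II can switch to Center (0.3 → 4.1). Not NE.

none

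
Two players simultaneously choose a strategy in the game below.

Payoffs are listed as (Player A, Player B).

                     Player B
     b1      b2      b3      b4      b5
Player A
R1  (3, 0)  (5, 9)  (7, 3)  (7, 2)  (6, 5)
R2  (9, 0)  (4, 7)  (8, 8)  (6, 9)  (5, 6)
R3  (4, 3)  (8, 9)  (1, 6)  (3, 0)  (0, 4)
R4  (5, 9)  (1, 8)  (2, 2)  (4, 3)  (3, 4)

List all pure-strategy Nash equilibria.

The unique pure-strategy Nash equilibrium is (R3, b2).

Player A against b1: payoffs 3, 9, 4, 5 → best response R2.
Player A against b2: payoffs 5, 4, 8, 1 → best response R3.
Player A against b3: payoffs 7, 8, 1, 2 → best response R2.
Player A against b4: payoffs 7, 6, 3, 4 → best response R1.
Player A against b5: payoffs 6, 5, 0, 3 → best response R1.
Player B against R1: payoffs 0, 9, 3, 2, 5 → best response b2.
Player B against R2: payoffs 0, 7, 8, 9, 6 → best response b4.
Player B against R3: payoffs 3, 9, 6, 0, 4 → best response b2.
Player B against R4: payoffs 9, 8, 2, 3, 4 → best response b1.
Mutual best responses: (R3, b2).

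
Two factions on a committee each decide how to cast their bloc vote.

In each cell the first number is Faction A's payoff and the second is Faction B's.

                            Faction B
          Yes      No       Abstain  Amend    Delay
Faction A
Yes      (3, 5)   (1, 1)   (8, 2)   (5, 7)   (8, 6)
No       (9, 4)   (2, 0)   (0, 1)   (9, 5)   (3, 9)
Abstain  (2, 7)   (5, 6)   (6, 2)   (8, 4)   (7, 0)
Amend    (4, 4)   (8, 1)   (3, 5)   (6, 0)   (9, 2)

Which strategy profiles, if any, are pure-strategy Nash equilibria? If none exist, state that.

Faction A against Yes: payoffs 3, 9, 2, 4 → best response No.
Faction A against No: payoffs 1, 2, 5, 8 → best response Amend.
Faction A against Abstain: payoffs 8, 0, 6, 3 → best response Yes.
Faction A against Amend: payoffs 5, 9, 8, 6 → best response No.
Faction A against Delay: payoffs 8, 3, 7, 9 → best response Amend.
Faction B against Yes: payoffs 5, 1, 2, 7, 6 → best response Amend.
Faction B against No: payoffs 4, 0, 1, 5, 9 → best response Delay.
Faction B against Abstain: payoffs 7, 6, 2, 4, 0 → best response Yes.
Faction B against Amend: payoffs 4, 1, 5, 0, 2 → best response Abstain.
No profile is a mutual best response for all players.

There is no pure-strategy Nash equilibrium.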